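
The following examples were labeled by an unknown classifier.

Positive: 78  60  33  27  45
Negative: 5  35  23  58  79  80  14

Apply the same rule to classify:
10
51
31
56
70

Negative, Positive, Negative, Negative, Negative

All 'Positive' examples share one property — multiple of 3 — and every 'Negative' example lacks it.
10: 10 = 3·3 + 1, does not satisfy this → Negative.
51: 51 = 3·17, matches → Positive.
31: 31 = 3·10 + 1, does not satisfy this → Negative.
56: 56 = 3·18 + 2, does not satisfy this → Negative.
70: 70 = 3·23 + 1, does not satisfy this → Negative.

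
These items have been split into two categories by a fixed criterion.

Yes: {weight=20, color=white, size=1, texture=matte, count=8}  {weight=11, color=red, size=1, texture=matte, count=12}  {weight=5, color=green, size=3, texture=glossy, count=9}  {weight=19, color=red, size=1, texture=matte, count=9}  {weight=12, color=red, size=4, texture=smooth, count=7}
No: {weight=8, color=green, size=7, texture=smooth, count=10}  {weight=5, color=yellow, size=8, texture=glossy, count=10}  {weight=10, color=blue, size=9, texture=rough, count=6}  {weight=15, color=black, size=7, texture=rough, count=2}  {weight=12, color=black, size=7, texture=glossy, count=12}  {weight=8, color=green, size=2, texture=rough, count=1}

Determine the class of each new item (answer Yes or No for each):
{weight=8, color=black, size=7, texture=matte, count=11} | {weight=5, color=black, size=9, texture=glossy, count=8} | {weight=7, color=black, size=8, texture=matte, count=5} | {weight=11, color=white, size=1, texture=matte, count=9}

All 'Yes' examples share one property — size ≤ 4 AND count ≥ 2 — and every 'No' example lacks it.

No, No, No, Yes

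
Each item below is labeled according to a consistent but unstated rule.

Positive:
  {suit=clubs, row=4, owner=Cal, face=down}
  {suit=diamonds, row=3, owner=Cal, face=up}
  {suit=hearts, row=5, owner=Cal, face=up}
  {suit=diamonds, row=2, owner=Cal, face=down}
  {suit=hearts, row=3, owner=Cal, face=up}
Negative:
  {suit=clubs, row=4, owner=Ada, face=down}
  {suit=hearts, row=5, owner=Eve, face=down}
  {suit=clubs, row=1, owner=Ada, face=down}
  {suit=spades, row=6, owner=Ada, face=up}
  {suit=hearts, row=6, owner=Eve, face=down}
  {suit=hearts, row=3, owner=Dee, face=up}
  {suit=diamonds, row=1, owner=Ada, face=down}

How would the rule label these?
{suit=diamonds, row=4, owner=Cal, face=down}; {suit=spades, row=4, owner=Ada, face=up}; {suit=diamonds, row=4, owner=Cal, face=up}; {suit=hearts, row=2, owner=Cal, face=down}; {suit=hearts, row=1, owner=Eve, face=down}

Positive, Negative, Positive, Positive, Negative

A rule that fits every label: owner is Cal — true of each 'Positive' example, false of each 'Negative' one.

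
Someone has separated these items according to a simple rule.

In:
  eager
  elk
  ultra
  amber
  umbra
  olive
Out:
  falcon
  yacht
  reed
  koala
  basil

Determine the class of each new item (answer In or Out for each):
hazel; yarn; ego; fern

Out, Out, In, Out

One predicate separates the groups cleanly: starts with a vowel.
Out: hazel, since starts with 'h'.
Out: yarn, since starts with 'y'.
In: ego, since starts with 'e'.
Out: fern, since starts with 'f'.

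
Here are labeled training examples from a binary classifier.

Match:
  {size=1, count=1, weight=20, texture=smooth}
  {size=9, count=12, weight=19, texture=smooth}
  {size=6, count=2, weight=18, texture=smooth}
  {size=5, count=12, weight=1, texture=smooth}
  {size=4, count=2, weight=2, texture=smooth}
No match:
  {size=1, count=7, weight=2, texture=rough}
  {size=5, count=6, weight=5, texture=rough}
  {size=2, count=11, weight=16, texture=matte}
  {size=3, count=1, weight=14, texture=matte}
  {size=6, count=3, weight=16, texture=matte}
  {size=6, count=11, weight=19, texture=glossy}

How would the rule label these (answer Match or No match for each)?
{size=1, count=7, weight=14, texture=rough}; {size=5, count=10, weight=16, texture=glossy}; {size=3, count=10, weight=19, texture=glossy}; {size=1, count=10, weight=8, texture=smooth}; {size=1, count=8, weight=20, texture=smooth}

No match, No match, No match, Match, Match

One predicate separates the groups cleanly: texture is smooth.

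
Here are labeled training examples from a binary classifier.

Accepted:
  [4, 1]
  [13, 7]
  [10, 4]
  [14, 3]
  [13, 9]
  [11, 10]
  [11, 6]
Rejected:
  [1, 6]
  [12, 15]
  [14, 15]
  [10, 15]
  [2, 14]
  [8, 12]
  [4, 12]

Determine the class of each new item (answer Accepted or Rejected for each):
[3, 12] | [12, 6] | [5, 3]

The simplest hypothesis consistent with all the labels is: first > second.
[3, 12] — 3 < 12, hence Rejected.
[12, 6] — 12 > 6, hence Accepted.
[5, 3] — 5 > 3, hence Accepted.

Rejected, Accepted, Accepted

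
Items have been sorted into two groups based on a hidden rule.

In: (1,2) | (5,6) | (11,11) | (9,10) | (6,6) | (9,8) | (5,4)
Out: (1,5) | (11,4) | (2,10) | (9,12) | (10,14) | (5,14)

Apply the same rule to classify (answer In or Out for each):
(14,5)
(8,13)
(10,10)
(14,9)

Out, Out, In, Out

Rule: |first − second| ≤ 1. This holds for each 'In' example and fails for each 'Out' one.
(14,5) — |14−5| = 9, hence Out.
(8,13) — |8−13| = 5, hence Out.
(10,10) — |10−10| = 0, hence In.
(14,9) — |14−9| = 5, hence Out.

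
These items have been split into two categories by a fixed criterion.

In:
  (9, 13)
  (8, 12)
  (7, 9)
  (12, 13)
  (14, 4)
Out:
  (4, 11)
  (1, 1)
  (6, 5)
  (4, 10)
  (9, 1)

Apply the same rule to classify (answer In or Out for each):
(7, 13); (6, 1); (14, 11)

In, Out, In

Every 'In' example satisfies: sum ≥ 16. None of the 'Out' examples do.
(7, 13) → 7+13 = 20 → In.
(6, 1) → 6+1 = 7 → Out.
(14, 11) → 14+11 = 25 → In.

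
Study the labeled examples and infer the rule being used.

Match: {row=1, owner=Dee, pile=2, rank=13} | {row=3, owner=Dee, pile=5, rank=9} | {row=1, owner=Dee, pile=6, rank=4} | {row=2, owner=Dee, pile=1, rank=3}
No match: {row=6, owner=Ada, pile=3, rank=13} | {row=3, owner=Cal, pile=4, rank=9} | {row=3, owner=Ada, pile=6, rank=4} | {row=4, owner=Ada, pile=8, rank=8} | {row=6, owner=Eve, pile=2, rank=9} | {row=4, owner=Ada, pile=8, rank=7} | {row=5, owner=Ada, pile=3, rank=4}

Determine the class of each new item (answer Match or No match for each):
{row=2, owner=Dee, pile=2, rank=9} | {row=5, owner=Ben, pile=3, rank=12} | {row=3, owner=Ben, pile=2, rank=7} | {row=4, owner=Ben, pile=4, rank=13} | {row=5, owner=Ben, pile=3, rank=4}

Match, No match, No match, No match, No match

The simplest hypothesis consistent with all the labels is: owner is Dee.
{row=2, owner=Dee, pile=2, rank=9}: owner is Dee, checks out → Match.
{row=5, owner=Ben, pile=3, rank=12}: owner is Ben, lacks this property → No match.
{row=3, owner=Ben, pile=2, rank=7}: owner is Ben, lacks this property → No match.
{row=4, owner=Ben, pile=4, rank=13}: owner is Ben, lacks this property → No match.
{row=5, owner=Ben, pile=3, rank=4}: owner is Ben, lacks this property → No match.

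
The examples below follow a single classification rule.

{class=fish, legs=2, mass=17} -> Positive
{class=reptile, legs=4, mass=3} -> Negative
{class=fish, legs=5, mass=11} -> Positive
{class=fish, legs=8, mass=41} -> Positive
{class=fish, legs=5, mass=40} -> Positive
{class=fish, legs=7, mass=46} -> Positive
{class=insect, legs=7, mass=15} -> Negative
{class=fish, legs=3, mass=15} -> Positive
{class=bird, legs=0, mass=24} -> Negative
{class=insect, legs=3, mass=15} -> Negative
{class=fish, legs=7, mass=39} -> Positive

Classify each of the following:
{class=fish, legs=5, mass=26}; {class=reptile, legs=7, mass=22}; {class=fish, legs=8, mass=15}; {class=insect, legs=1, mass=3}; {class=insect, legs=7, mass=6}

The distinguishing property — class is fish — holds for all the 'Positive' cases and none of the 'Negative' cases.
{class=fish, legs=5, mass=26}: class is fish, satisfies this → Positive.
{class=reptile, legs=7, mass=22}: class is reptile, fails this test → Negative.
{class=fish, legs=8, mass=15}: class is fish, satisfies this → Positive.
{class=insect, legs=1, mass=3}: class is insect, fails this test → Negative.
{class=insect, legs=7, mass=6}: class is insect, fails this test → Negative.

Positive, Negative, Positive, Negative, Negative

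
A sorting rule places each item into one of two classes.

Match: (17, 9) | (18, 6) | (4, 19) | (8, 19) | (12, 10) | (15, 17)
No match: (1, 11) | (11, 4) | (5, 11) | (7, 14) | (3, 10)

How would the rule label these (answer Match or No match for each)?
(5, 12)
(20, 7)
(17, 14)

No match, Match, Match

A rule that fits every label: sum ≥ 22 — true of each 'Match' example, false of each 'No match' one.
No match: (5, 12), since 5+12 = 17.
Match: (20, 7), since 20+7 = 27.
Match: (17, 14), since 17+14 = 31.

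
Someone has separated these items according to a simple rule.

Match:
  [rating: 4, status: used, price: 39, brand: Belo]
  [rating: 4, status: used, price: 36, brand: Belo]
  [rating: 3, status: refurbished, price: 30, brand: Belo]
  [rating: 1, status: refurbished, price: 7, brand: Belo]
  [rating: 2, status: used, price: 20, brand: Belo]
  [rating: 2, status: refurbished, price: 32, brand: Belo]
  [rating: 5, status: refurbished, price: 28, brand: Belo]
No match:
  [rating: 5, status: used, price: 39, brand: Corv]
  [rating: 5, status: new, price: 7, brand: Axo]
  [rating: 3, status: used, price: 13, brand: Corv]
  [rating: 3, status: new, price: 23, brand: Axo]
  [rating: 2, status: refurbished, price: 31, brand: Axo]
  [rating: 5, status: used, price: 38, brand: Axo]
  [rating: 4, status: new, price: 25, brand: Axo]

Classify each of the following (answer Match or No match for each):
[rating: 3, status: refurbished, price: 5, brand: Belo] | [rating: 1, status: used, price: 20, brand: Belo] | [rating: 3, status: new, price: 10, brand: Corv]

Every 'Match' example satisfies: brand is Belo. None of the 'No match' examples do.
Match: [rating: 3, status: refurbished, price: 5, brand: Belo], since brand is Belo.
Match: [rating: 1, status: used, price: 20, brand: Belo], since brand is Belo.
No match: [rating: 3, status: new, price: 10, brand: Corv], since brand is Corv.

Match, Match, No match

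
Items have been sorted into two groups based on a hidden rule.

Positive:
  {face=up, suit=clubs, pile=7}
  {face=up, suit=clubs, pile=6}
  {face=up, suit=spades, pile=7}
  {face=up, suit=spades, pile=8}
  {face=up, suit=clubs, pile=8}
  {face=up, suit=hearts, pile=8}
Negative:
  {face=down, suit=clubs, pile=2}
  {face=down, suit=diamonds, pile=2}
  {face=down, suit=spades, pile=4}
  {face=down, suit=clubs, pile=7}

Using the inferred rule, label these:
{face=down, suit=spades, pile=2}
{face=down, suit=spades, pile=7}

Negative, Negative

The common property of the 'Positive' items is: face is up. No 'Negative' item has it.
{face=down, suit=spades, pile=2} → face is down → Negative.
{face=down, suit=spades, pile=7} → face is down → Negative.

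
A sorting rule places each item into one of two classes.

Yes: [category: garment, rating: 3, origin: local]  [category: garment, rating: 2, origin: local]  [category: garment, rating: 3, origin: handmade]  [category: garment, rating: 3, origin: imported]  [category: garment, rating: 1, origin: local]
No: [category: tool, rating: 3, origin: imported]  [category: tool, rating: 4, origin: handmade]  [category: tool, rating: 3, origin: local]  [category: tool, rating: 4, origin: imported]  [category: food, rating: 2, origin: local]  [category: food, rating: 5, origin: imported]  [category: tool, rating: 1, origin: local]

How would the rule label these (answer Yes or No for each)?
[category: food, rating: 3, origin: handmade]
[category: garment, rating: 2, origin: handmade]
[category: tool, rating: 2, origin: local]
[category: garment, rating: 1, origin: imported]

No, Yes, No, Yes

The distinguishing property — category is garment — holds for all the 'Yes' cases and none of the 'No' cases.
[category: food, rating: 3, origin: handmade]: category is food, does not pass → No.
[category: garment, rating: 2, origin: handmade]: category is garment, passes → Yes.
[category: tool, rating: 2, origin: local]: category is tool, does not pass → No.
[category: garment, rating: 1, origin: imported]: category is garment, passes → Yes.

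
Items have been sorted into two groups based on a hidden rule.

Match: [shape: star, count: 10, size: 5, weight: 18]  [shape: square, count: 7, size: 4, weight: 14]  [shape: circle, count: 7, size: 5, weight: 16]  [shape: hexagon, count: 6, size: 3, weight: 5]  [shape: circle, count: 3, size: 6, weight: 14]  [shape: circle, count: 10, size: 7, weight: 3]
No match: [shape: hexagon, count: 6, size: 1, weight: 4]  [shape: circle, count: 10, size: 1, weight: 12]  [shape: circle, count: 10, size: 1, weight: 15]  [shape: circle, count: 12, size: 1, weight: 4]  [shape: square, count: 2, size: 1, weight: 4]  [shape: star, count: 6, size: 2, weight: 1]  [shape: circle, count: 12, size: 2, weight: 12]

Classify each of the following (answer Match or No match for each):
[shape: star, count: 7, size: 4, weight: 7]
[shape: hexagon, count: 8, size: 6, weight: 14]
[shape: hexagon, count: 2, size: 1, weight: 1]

Match, Match, No match

The distinguishing property — size ≥ 3 — holds for all the 'Match' cases and none of the 'No match' cases.
[shape: star, count: 7, size: 4, weight: 7]: size = 4 — matches, so Match. [shape: hexagon, count: 8, size: 6, weight: 14]: size = 6 — matches, so Match. [shape: hexagon, count: 2, size: 1, weight: 1]: size = 1 — does not pass, so No match.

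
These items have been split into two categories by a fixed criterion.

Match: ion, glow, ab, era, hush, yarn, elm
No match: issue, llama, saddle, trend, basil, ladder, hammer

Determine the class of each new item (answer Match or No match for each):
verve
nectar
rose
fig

The distinguishing property — length ≤ 4 — holds for all the 'Match' cases and none of the 'No match' cases.
verve: No match (length 5). nectar: No match (length 6). rose: Match (length 4). fig: Match (length 3).

No match, No match, Match, Match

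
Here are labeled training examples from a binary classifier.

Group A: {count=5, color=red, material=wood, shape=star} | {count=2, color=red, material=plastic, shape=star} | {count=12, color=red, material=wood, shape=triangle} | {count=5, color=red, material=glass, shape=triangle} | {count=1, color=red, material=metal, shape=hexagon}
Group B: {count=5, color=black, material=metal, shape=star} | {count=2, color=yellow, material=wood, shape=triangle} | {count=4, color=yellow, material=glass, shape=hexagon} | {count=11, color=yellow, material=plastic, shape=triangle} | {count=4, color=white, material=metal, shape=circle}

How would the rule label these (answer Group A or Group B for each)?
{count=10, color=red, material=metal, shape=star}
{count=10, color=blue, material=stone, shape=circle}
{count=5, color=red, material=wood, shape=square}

Rule: color is red. This holds for each 'Group A' example and fails for each 'Group B' one.
{count=10, color=red, material=metal, shape=star}: Group A (color is red).
{count=10, color=blue, material=stone, shape=circle}: Group B (color is blue).
{count=5, color=red, material=wood, shape=square}: Group A (color is red).

Group A, Group B, Group A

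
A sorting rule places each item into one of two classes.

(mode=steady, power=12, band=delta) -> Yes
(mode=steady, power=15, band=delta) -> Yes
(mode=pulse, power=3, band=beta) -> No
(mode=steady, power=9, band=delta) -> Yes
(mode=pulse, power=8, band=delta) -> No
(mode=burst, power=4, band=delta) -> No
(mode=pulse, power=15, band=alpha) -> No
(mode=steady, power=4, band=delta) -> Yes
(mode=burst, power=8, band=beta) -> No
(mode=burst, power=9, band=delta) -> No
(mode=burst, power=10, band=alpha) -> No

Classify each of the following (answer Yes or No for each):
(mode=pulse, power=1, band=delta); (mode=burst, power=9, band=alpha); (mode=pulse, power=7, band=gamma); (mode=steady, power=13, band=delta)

Looking at the examples, the only property every 'Yes' case has and every 'No' case lacks is: mode is steady.
(mode=pulse, power=1, band=delta) — mode is pulse, hence No. (mode=burst, power=9, band=alpha) — mode is burst, hence No. (mode=pulse, power=7, band=gamma) — mode is pulse, hence No. (mode=steady, power=13, band=delta) — mode is steady, hence Yes.

No, No, No, Yes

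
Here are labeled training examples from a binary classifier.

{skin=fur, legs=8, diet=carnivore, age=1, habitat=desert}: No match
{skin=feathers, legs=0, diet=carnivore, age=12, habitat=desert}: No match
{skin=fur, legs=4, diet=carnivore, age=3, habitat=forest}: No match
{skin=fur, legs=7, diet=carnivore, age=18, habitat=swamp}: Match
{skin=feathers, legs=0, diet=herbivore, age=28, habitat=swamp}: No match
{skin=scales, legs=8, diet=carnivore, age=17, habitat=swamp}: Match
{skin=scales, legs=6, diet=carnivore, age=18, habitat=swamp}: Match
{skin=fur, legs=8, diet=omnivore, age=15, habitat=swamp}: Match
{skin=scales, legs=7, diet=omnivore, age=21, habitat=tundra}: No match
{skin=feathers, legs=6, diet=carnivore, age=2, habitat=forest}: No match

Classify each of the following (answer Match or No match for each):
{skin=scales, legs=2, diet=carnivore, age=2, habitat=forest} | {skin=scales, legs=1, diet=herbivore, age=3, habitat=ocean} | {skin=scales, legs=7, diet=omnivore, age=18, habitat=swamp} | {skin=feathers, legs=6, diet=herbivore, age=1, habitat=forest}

No match, No match, Match, No match

The distinguishing property — habitat is swamp AND age ≤ 18 — holds for all the 'Match' cases and none of the 'No match' cases.
{skin=scales, legs=2, diet=carnivore, age=2, habitat=forest}: habitat is forest, age = 2 — lacks this property, so No match. {skin=scales, legs=1, diet=herbivore, age=3, habitat=ocean}: habitat is ocean, age = 3 — lacks this property, so No match. {skin=scales, legs=7, diet=omnivore, age=18, habitat=swamp}: habitat is swamp, age = 18 — fits, so Match. {skin=feathers, legs=6, diet=herbivore, age=1, habitat=forest}: habitat is forest, age = 1 — lacks this property, so No match.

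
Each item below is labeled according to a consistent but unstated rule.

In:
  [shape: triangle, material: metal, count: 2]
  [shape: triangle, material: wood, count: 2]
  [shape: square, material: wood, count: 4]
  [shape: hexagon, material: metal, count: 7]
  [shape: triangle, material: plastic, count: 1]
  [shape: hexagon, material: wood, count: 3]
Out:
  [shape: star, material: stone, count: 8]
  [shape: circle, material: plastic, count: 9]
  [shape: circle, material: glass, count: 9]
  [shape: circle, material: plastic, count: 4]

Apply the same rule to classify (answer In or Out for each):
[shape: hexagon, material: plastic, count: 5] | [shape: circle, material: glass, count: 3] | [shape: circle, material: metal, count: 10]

The common property of the 'In' items is: shape is not circle AND count ≤ 7. No 'Out' item has it.
[shape: hexagon, material: plastic, count: 5] — shape is hexagon, count = 5, hence In.
[shape: circle, material: glass, count: 3] — shape is circle, count = 3, hence Out.
[shape: circle, material: metal, count: 10] — shape is circle, count = 10, hence Out.

In, Out, Out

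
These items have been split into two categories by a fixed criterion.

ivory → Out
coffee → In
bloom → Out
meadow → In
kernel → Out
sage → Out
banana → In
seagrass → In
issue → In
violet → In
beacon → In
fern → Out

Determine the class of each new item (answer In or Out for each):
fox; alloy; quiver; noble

The common property of the 'In' items is: has ≥ 3 vowels. No 'Out' item has it.
fox — 1 vowel, hence Out.
alloy — 2 vowels, hence Out.
quiver — 3 vowels, hence In.
noble — 2 vowels, hence Out.

Out, Out, In, Out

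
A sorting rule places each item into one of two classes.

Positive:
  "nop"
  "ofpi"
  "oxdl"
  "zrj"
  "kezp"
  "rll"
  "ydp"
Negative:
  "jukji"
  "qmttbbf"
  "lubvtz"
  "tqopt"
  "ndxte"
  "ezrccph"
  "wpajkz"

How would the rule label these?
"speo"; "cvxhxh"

'Positive' ⟺ length ≤ 4.

Positive, Negative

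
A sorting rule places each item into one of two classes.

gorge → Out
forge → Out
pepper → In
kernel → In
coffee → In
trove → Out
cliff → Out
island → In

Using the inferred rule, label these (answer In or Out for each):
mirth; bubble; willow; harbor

Out, In, In, In

The classifier is using: even length.
mirth: length 5 — lacks this property, so Out. bubble: length 6 — checks out, so In. willow: length 6 — checks out, so In. harbor: length 6 — checks out, so In.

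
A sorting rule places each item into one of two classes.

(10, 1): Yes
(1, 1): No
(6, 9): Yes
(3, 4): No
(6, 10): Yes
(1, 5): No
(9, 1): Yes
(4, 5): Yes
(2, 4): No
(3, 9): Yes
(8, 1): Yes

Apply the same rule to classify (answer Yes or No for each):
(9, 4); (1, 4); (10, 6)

Yes, No, Yes

The common property of the 'Yes' items is: sum ≥ 9. No 'No' item has it.
Yes: (9, 4), since 9+4 = 13.
No: (1, 4), since 1+4 = 5.
Yes: (10, 6), since 10+6 = 16.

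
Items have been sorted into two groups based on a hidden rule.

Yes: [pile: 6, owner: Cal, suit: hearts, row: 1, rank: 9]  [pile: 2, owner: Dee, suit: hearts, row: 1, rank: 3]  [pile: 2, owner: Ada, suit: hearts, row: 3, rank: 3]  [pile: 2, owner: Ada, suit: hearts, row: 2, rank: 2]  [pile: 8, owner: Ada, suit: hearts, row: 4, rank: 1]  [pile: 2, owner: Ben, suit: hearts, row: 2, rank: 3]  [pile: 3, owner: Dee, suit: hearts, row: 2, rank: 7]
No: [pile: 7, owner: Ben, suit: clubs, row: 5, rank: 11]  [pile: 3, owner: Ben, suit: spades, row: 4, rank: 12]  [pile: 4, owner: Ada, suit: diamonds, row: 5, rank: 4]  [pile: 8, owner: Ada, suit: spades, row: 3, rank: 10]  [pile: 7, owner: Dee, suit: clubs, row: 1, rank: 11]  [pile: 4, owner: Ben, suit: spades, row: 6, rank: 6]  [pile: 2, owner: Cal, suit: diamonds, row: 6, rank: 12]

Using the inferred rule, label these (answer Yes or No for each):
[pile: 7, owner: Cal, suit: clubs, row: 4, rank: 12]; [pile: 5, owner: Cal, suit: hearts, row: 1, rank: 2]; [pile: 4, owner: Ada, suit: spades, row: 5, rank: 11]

The classifier is using: suit is hearts.
[pile: 7, owner: Cal, suit: clubs, row: 4, rank: 12] → suit is clubs → No. [pile: 5, owner: Cal, suit: hearts, row: 1, rank: 2] → suit is hearts → Yes. [pile: 4, owner: Ada, suit: spades, row: 5, rank: 11] → suit is spades → No.

No, Yes, No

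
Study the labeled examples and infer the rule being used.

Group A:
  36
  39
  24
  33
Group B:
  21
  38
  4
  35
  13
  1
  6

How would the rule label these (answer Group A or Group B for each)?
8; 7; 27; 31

Group B, Group B, Group A, Group B

All 'Group A' examples share one property — multiple of 3 AND at least 24 — and every 'Group B' example lacks it.
8 — 8 = 3·2 + 2, 8 < 24, hence Group B.
7 — 7 = 3·2 + 1, 7 < 24, hence Group B.
27 — 27 = 3·9, 27 ≥ 24, hence Group A.
31 — 31 = 3·10 + 1, 31 ≥ 24, hence Group B.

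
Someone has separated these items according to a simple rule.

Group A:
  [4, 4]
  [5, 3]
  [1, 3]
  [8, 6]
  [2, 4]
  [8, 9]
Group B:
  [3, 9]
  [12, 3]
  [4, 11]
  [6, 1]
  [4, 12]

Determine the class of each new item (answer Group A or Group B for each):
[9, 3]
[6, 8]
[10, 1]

Group B, Group A, Group B

Every 'Group A' example satisfies: |first − second| ≤ 2. None of the 'Group B' examples do.
[9, 3]: Group B (|9−3| = 6).
[6, 8]: Group A (|6−8| = 2).
[10, 1]: Group B (|10−1| = 9).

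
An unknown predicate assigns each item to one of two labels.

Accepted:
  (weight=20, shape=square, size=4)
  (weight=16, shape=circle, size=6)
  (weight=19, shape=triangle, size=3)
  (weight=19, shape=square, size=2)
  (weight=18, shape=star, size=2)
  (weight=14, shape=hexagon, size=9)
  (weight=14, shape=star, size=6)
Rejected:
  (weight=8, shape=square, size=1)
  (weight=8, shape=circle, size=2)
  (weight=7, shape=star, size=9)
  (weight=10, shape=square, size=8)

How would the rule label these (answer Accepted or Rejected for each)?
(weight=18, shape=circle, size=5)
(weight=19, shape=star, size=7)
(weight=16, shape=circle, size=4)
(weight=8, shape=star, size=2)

One predicate separates the groups cleanly: weight ≥ 14.
Accepted: (weight=18, shape=circle, size=5), since weight = 18. Accepted: (weight=19, shape=star, size=7), since weight = 19. Accepted: (weight=16, shape=circle, size=4), since weight = 16. Rejected: (weight=8, shape=star, size=2), since weight = 8.

Accepted, Accepted, Accepted, Rejected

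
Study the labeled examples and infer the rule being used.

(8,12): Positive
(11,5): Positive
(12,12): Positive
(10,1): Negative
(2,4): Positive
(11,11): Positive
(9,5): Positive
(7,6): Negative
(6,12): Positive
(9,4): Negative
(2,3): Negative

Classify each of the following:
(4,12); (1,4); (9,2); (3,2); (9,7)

Positive, Negative, Negative, Negative, Positive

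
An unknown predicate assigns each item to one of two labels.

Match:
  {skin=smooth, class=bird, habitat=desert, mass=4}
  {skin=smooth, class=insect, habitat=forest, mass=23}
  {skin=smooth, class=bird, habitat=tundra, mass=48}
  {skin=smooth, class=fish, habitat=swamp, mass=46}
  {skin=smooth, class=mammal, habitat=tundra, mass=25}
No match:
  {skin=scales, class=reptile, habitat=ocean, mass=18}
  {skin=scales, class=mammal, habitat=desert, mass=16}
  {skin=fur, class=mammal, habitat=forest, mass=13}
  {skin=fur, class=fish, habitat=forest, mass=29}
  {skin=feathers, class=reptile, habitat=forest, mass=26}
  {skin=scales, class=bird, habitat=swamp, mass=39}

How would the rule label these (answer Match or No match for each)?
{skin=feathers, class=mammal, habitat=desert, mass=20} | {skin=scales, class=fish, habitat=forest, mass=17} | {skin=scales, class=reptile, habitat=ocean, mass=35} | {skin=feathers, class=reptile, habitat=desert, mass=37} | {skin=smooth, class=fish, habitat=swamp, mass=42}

The pattern is that an item is 'Match' exactly when: skin is smooth.
{skin=feathers, class=mammal, habitat=desert, mass=20} — skin is feathers, hence No match.
{skin=scales, class=fish, habitat=forest, mass=17} — skin is scales, hence No match.
{skin=scales, class=reptile, habitat=ocean, mass=35} — skin is scales, hence No match.
{skin=feathers, class=reptile, habitat=desert, mass=37} — skin is feathers, hence No match.
{skin=smooth, class=fish, habitat=swamp, mass=42} — skin is smooth, hence Match.

No match, No match, No match, No match, Match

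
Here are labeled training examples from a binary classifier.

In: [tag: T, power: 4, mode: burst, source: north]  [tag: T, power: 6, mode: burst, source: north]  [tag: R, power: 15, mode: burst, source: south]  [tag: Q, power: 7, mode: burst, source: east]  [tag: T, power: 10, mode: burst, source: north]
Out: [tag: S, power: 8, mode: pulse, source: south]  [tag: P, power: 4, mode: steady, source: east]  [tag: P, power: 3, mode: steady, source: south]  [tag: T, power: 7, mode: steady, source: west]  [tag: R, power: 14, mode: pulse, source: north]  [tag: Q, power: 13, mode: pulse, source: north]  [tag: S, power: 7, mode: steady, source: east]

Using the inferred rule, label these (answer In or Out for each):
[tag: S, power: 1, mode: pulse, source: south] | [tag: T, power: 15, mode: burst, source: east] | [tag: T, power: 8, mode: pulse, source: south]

Out, In, Out

The rule appears to be: mode is burst.
[tag: S, power: 1, mode: pulse, source: south] → mode is pulse → Out.
[tag: T, power: 15, mode: burst, source: east] → mode is burst → In.
[tag: T, power: 8, mode: pulse, source: south] → mode is pulse → Out.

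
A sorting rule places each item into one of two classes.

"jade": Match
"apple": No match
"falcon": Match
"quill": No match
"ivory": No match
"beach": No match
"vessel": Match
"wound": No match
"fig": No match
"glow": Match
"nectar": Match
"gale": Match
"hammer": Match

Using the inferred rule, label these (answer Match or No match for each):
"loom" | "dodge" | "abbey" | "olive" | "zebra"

Match, No match, No match, No match, No match

Rule: even length. This holds for each 'Match' example and fails for each 'No match' one.
Match: "loom", since length 4. No match: "dodge", since length 5. No match: "abbey", since length 5. No match: "olive", since length 5. No match: "zebra", since length 5.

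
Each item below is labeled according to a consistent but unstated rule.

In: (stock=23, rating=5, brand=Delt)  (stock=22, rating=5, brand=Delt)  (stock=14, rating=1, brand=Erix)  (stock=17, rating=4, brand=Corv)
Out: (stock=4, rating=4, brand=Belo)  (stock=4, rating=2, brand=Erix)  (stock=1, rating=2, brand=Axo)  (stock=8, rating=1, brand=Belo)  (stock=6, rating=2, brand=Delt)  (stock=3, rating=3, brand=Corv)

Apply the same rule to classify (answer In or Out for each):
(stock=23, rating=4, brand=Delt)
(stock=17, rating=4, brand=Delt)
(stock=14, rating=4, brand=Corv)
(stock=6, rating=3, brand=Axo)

Rule: stock ≥ 14. This holds for each 'In' example and fails for each 'Out' one.

In, In, In, Out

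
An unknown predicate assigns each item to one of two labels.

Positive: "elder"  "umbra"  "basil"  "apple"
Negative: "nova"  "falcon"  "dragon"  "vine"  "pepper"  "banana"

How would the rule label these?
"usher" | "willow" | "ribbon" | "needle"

Positive, Negative, Negative, Negative

The distinguishing property — odd length — holds for all the 'Positive' cases and none of the 'Negative' cases.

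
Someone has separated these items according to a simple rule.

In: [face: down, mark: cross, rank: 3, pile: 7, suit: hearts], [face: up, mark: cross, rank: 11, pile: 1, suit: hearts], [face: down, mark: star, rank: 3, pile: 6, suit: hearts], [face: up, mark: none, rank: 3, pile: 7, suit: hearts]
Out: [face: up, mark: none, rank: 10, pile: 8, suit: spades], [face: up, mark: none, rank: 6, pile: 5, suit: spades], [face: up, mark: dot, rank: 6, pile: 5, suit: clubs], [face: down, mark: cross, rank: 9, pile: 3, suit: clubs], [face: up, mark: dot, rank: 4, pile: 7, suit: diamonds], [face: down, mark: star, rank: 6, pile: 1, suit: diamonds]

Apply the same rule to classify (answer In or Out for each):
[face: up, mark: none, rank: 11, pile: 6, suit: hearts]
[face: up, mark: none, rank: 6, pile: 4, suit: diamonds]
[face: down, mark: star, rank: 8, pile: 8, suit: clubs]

All 'In' examples share one property — suit is hearts — and every 'Out' example lacks it.
[face: up, mark: none, rank: 11, pile: 6, suit: hearts]: In (suit is hearts).
[face: up, mark: none, rank: 6, pile: 4, suit: diamonds]: Out (suit is diamonds).
[face: down, mark: star, rank: 8, pile: 8, suit: clubs]: Out (suit is clubs).

In, Out, Out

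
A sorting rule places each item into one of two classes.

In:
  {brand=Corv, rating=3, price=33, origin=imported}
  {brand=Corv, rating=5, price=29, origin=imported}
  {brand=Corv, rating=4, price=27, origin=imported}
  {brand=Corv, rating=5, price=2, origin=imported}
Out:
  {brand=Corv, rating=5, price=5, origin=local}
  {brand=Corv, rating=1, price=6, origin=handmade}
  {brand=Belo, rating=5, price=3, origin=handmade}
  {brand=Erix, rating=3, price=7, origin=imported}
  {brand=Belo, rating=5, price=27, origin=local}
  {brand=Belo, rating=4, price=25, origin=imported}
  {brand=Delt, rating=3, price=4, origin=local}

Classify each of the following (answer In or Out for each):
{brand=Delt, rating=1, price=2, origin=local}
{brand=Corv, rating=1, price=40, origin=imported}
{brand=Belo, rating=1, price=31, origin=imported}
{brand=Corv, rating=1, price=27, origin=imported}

A rule that fits every label: origin is imported AND brand is Corv — true of each 'In' example, false of each 'Out' one.
Out: {brand=Delt, rating=1, price=2, origin=local}, since origin is local, brand is Delt.
In: {brand=Corv, rating=1, price=40, origin=imported}, since origin is imported, brand is Corv.
Out: {brand=Belo, rating=1, price=31, origin=imported}, since origin is imported, brand is Belo.
In: {brand=Corv, rating=1, price=27, origin=imported}, since origin is imported, brand is Corv.

Out, In, Out, In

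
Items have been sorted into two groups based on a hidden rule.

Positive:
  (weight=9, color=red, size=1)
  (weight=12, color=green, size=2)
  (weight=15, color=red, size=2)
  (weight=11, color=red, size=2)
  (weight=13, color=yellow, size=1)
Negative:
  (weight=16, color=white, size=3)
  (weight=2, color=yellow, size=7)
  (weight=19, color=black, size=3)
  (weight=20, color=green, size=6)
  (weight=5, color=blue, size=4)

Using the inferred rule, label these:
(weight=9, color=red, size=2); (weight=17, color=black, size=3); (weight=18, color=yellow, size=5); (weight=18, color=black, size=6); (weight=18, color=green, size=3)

Positive, Negative, Negative, Negative, Negative

One predicate separates the groups cleanly: size ≤ 2.
Positive: (weight=9, color=red, size=2), since size = 2. Negative: (weight=17, color=black, size=3), since size = 3. Negative: (weight=18, color=yellow, size=5), since size = 5. Negative: (weight=18, color=black, size=6), since size = 6. Negative: (weight=18, color=green, size=3), since size = 3.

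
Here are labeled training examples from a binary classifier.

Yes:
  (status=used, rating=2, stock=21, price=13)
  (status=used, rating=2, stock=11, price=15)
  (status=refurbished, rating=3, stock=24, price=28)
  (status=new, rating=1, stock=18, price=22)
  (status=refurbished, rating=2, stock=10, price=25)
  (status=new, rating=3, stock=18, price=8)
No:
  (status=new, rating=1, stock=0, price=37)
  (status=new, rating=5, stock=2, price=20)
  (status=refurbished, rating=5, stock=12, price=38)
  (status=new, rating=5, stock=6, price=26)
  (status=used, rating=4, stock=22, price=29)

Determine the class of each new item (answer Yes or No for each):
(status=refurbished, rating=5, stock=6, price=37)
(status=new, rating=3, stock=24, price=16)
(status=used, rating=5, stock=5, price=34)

No, Yes, No

The distinguishing property — stock ≥ 2 AND rating ≤ 3 — holds for all the 'Yes' cases and none of the 'No' cases.
(status=refurbished, rating=5, stock=6, price=37): stock = 6, rating = 5 — doesn't qualify, so No.
(status=new, rating=3, stock=24, price=16): stock = 24, rating = 3 — qualifies, so Yes.
(status=used, rating=5, stock=5, price=34): stock = 5, rating = 5 — doesn't qualify, so No.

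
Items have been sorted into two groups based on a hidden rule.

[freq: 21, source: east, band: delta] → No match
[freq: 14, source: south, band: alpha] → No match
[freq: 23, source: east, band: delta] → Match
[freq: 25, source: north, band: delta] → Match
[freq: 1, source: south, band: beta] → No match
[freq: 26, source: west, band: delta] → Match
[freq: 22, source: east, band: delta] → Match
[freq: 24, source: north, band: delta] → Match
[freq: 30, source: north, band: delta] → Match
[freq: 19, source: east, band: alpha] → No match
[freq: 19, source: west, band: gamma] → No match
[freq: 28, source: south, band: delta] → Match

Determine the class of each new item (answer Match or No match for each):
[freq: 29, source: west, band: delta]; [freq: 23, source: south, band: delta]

Match, Match

The common property of the 'Match' items is: freq ≥ 22. No 'No match' item has it.
[freq: 29, source: west, band: delta]: Match (freq = 29). [freq: 23, source: south, band: delta]: Match (freq = 23).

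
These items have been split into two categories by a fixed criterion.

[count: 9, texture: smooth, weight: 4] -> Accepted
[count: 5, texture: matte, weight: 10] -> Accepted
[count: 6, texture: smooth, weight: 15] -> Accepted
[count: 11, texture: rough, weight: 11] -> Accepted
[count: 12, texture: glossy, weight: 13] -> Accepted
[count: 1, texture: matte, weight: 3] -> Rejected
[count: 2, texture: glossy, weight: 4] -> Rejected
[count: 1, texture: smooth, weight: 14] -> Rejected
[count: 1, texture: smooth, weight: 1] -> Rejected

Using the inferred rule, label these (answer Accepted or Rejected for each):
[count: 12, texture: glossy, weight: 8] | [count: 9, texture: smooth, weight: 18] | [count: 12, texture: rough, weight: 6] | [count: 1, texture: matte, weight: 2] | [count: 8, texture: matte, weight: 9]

A rule that fits every label: count ≥ 5 — true of each 'Accepted' example, false of each 'Rejected' one.
[count: 12, texture: glossy, weight: 8]: count = 12, meets the rule → Accepted. [count: 9, texture: smooth, weight: 18]: count = 9, meets the rule → Accepted. [count: 12, texture: rough, weight: 6]: count = 12, meets the rule → Accepted. [count: 1, texture: matte, weight: 2]: count = 1, doesn't qualify → Rejected. [count: 8, texture: matte, weight: 9]: count = 8, meets the rule → Accepted.

Accepted, Accepted, Accepted, Rejected, Accepted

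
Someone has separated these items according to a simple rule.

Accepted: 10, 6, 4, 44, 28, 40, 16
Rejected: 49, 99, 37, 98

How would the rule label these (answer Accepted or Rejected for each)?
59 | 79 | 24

Rejected, Rejected, Accepted

The simplest hypothesis consistent with all the labels is: even AND at most 44.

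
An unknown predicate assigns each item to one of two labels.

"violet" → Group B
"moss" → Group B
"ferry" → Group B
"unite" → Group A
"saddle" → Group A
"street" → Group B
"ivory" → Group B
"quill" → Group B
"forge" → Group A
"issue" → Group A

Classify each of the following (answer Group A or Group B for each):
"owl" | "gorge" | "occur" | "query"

Group B, Group A, Group B, Group B

The rule appears to be: ends with 'e'.
"owl": ends with 'l', lacks this property → Group B. "gorge": ends with 'e', matches → Group A. "occur": ends with 'r', lacks this property → Group B. "query": ends with 'y', lacks this property → Group B.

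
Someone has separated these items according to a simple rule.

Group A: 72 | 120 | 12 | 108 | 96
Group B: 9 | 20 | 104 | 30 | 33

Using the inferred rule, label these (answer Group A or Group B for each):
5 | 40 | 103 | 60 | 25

A rule that fits every label: multiple of 12 — true of each 'Group A' example, false of each 'Group B' one.
Group B: 5, since 5 = 12·0 + 5.
Group B: 40, since 40 = 12·3 + 4.
Group B: 103, since 103 = 12·8 + 7.
Group A: 60, since 60 = 12·5.
Group B: 25, since 25 = 12·2 + 1.

Group B, Group B, Group B, Group A, Group B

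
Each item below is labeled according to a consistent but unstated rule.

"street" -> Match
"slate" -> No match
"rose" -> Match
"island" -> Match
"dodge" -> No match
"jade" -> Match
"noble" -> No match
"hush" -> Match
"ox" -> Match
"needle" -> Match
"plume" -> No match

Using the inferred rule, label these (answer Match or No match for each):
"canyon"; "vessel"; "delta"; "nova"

The rule appears to be: even length.
"canyon" — length 6, hence Match. "vessel" — length 6, hence Match. "delta" — length 5, hence No match. "nova" — length 4, hence Match.

Match, Match, No match, Match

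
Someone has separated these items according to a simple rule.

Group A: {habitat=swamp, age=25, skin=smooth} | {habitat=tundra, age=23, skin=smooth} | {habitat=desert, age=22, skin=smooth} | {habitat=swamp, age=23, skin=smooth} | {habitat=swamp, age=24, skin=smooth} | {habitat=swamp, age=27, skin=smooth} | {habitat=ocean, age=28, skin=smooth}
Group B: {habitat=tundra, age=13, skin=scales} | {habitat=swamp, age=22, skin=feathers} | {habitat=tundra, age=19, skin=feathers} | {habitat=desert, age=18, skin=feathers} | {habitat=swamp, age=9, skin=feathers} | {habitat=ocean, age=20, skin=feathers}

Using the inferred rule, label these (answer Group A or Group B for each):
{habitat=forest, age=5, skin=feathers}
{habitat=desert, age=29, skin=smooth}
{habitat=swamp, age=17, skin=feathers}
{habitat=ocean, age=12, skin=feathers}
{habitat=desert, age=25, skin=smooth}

The classifier is using: skin is smooth.

Group B, Group A, Group B, Group B, Group A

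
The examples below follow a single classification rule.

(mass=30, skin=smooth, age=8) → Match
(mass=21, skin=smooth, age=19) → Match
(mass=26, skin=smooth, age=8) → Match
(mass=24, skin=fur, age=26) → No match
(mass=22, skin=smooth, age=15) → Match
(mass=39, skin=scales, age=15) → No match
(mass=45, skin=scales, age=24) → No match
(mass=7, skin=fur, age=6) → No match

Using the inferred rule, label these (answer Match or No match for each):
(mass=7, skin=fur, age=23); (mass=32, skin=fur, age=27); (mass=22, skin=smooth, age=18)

'Match' ⟺ skin is smooth.

No match, No match, Match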